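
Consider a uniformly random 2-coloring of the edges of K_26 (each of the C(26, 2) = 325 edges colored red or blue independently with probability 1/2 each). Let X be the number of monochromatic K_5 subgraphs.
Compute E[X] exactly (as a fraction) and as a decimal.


Let X = Σ_S X_S over the C(26, 5) = 65780 subsets S of size 5, where X_S = 1 if the K_5 on S is monochromatic.
For a fixed S, the K_5 on S has C(5, 2) = 10 edges. P[all 10 edges red] = (1/2)^10, and likewise for blue, so P[monochromatic] = 2·(1/2)^10 = 2^{1 − 10} = 1/512.
Summing: E[X] = C(26, 5) · 2^{1 − 10} = 65780 · 1/512 = 16445/128.
Numerically: E[X] ≈ 128.47656.

E[X] = C(26,5)·2^(1−C(5,2)) = 16445/128 ≈ 128.47656.


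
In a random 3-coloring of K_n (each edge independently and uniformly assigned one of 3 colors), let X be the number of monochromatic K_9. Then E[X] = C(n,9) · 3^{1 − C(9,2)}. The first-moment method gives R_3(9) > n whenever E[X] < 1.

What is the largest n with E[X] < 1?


We need C(n, 9) · 3^{1 − 36} < 1, i.e. C(n, 9) < 3^{36 − 1} = 50031545098999707.
Check values of n near the boundary:
  n = 295: C(295, 9) = 41221140106119260; 41221140106119260 < 50031545098999707? YES
  n = 296: C(296, 9) = 42513789098994080; 42513789098994080 < 50031545098999707? YES
  n = 297: C(297, 9) = 43842345008337645; 43842345008337645 < 50031545098999707? YES
  n = 298: C(298, 9) = 45207677551849890; 45207677551849890 < 50031545098999707? YES
  n = 299: C(299, 9) = 46610674441390059; 46610674441390059 < 50031545098999707? YES
  n = 300: C(300, 9) = 48052241692154700; 48052241692154700 < 50031545098999707? YES
  n = 301: C(301, 9) = 49533303936090975; 49533303936090975 < 50031545098999707? YES
  n = 302: C(302, 9) = 51054804739588650; 51054804739588650 < 50031545098999707? NO
  n = 303: C(303, 9) = 52617706925494425; 52617706925494425 < 50031545098999707? NO
The largest n with C(n, 9) < 50031545098999707 is n = 301 (where E[X] = 16511101312030325/16677181699666569 ≈ 0.99004). Hence R_3(9) > 301, i.e. R_3(9) ≥ 302.

Largest n = 301; hence R_3(9) > 301.


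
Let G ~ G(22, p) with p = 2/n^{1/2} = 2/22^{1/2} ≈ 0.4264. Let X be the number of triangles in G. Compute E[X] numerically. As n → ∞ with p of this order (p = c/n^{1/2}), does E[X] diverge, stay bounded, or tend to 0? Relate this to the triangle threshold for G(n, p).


Number of potential triangles: C(22, 3) = 1540.
Each occurs with probability p³ ≈ (0.4264)³ ≈ 7.752753e-02.
By linearity: E[X] = C(22, 3)·p³ ≈ 1540 · 7.752753e-02 ≈ 119.3924.
Since α = 1/2 < 1, p = c/n^{1/2} ≫ 1/n is above the triangle threshold p ~ 1/n. Asymptotically E[X] ~ (c³/6)·n^{3(1−α)} = (2³/6)·n^{1.5} → ∞; triangles are abundant w.h.p.

E[X] ≈ 119.3924; in regime p = Θ(1/n^{1/2}) E[X] diverges (above the triangle threshold p ~ 1/n).


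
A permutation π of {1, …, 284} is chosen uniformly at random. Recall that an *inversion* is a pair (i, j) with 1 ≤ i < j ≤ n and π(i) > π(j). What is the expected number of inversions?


Write X = Σ X_I over the C(284, 2) = 40186 pairs i < j, with X_I the indicator of one inversion.
There are 40186 indicators.
For each fixed pair i < j, the values π(i) and π(j) are two distinct elements of {1, …, 284} in uniformly random order; by symmetry P[π(i) > π(j)] = 1/2.
By linearity: E[X] = 40186 · (1/2) = C(284, 2) · (1/2) = 40186/2 = 20093 ≈ 20093.000000.

E[X] = 20093 = 20093.000000.


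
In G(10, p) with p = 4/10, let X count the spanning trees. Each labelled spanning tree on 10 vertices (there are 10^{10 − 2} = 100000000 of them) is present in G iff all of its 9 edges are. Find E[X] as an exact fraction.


K_10 has 10^{10 − 2} = 100000000 labelled spanning trees.
For each such spanning tree H, let X_H = 1 if all 9 edges of H are present in G. Then P[X_H = 1] = p^{9} = (2/5)^{9} = 512/1953125.
Summing the indicators: E[X] = Σ_H E[X_H] = 100000000 · p^{9} = 100000000 · 512/1953125 = 131072/5.
Numerically: E[X] ≈ 2.62e+04.

E[X] = 100000000 · (2/5)^{9} = 131072/5 ≈ 2.62e+04.


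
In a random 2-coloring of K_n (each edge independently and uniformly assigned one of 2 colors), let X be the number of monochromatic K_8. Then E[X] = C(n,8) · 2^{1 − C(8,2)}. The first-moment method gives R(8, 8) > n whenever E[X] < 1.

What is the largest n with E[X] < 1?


We need C(n, 8) · 2^{1 − 28} < 1, i.e. C(n, 8) < 2^{28 − 1} = 134217728.
Check values of n near the boundary:
  n = 40: C(40, 8) = 76904685; 76904685 < 134217728? YES
  n = 41: C(41, 8) = 95548245; 95548245 < 134217728? YES
  n = 42: C(42, 8) = 118030185; 118030185 < 134217728? YES
  n = 43: C(43, 8) = 145008513; 145008513 < 134217728? NO
  n = 44: C(44, 8) = 177232627; 177232627 < 134217728? NO
  n = 45: C(45, 8) = 215553195; 215553195 < 134217728? NO
The largest n with C(n, 8) < 134217728 is n = 42 (where E[X] = 118030185/134217728 ≈ 0.8794). Hence R(8, 8) > 42, i.e. R(8, 8) ≥ 43.

Largest n = 42; hence R(8, 8) > 42.


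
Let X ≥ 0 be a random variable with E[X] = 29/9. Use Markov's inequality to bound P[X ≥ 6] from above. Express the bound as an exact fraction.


μ = E[X] = 29/9, a = 6.
Markov: P[X ≥ 6] ≤ μ/a = (29/9)/6 = 29/54.
Numerically: ≈ 0.537.
(Since a = 6 > μ = 3.222, the bound 29/54 is < 1 and informative.)

P[X ≥ 6] ≤ 29/54 ≈ 0.537.


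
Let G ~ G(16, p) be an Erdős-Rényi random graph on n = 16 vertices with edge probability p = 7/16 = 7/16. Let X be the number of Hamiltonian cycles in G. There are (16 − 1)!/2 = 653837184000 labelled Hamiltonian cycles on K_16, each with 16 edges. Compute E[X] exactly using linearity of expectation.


K_16 has (16 − 1)!/2 = 653837184000 labelled Hamiltonian cycles.
For each such Hamiltonian cycle H, let X_H = 1 if all 16 edges of H are present in G. Then P[X_H = 1] = p^{16} = (7/16)^{16} = 33232930569601/18446744073709551616.
By linearity: E[X] = Σ_H E[X_H] = 653837184000 · p^{16} = 653837184000 · 33232930569601/18446744073709551616 = 21219654042671322112875/18014398509481984.
Numerically: E[X] ≈ 1.1779e+06.

E[X] = 653837184000 · (7/16)^{16} = 21219654042671322112875/18014398509481984 ≈ 1.1779e+06.


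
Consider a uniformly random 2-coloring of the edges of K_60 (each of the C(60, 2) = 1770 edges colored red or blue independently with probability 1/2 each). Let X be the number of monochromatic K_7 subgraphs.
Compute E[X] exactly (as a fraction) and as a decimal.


Let X = Σ_S X_S over the C(60, 7) = 386206920 subsets S of size 7, where X_S = 1 if the K_7 on S is monochromatic.
For a fixed S, the K_7 on S has C(7, 2) = 21 edges. P[all 21 edges red] = (1/2)^21, and likewise for blue, so P[monochromatic] = 2·(1/2)^21 = 2^{1 − 21} = 1/1048576.
By linearity of expectation: E[X] = C(60, 7) · 2^{1 − 21} = 386206920 · 1/1048576 = 48275865/131072.
Numerically: E[X] ≈ 368.3156.

E[X] = C(60,7)·2^(1−C(7,2)) = 48275865/131072 ≈ 368.3156.


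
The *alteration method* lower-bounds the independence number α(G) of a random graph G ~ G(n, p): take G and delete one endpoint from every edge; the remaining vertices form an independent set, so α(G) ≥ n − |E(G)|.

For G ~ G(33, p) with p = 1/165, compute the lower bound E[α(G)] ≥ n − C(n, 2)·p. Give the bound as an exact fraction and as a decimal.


E[|E(G)|] = C(33, 2)·p = 528 · (1/165) = 16/5.
E[α(G)] ≥ n − E[|E(G)|] = 33 − 16/5 = 149/5.
Numerically: ≈ 29.80000.
(This is only a lower bound; the true E[α(G)] may be larger.)

E[α(G)] ≥ 149/5 ≈ 29.80000.


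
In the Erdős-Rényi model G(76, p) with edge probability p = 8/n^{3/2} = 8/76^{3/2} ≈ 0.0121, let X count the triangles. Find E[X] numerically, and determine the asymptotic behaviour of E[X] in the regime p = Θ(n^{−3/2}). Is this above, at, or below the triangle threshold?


Number of potential triangles: C(76, 3) = 70300.
Each occurs with probability p³ ≈ (0.0121)³ ≈ 1.76039e-06.
By linearity: E[X] = C(76, 3)·p³ ≈ 70300 · 1.76039e-06 ≈ 0.124.
Since α = 3/2 > 1, p = c/n^{3/2} = o(1/n) is below the triangle threshold p ~ 1/n. Asymptotically E[X] ~ (c³/6)·n^{3(1−α)} = (8³/6)·n^{-1.5} → 0, so by Markov's inequality G has no triangles w.h.p.

E[X] ≈ 0.124; in regime p = Θ(1/n^{3/2}) E[X] tends to 0 (below the triangle threshold p ~ 1/n).


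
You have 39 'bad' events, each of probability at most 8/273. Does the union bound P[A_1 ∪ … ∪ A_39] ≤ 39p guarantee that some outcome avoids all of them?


Union bound: P[∪_{i=1}^{39} A_i] ≤ Σ_i P[A_i] ≤ 39·p = 39·(8/273) = 8/7.
Numerically: 8/7 ≈ 1.14286.
Is 8/7 < 1? NO.
Since the bound 8/7 is ≥ 1, the union bound is uninformative here; it does NOT by itself certify existence.

39·p = 8/7 ≈ 1.14286; existence NOT certified by the union bound.


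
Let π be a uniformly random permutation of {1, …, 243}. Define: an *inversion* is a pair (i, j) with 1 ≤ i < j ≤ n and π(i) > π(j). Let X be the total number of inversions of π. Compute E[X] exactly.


Write X = Σ X_I over the C(243, 2) = 29403 pairs i < j, with X_I the indicator of one inversion.
There are 29403 indicators.
For each fixed pair i < j, the values π(i) and π(j) are two distinct elements of {1, …, 243} in uniformly random order; by symmetry P[π(i) > π(j)] = 1/2.
By linearity: E[X] = 29403 · (1/2) = C(243, 2) · (1/2) = 29403/2 = 29403/2 ≈ 14701.5000.

E[X] = 29403/2 = 14701.5000.


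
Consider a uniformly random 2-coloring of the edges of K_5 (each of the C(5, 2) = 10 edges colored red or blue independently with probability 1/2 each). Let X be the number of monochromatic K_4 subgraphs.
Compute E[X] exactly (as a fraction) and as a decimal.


Let X = Σ_S X_S over the C(5, 4) = 5 subsets S of size 4, where X_S = 1 if the K_4 on S is monochromatic.
For a fixed S, the K_4 on S has C(4, 2) = 6 edges. P[all 6 edges red] = (1/2)^6, and likewise for blue, so P[monochromatic] = 2·(1/2)^6 = 2^{1 − 6} = 1/32.
By linearity: E[X] = C(5, 4) · 2^{1 − 6} = 5 · 1/32 = 5/32.
Numerically: E[X] ≈ 0.156250.

E[X] = C(5,4)·2^(1−C(4,2)) = 5/32 ≈ 0.156250.


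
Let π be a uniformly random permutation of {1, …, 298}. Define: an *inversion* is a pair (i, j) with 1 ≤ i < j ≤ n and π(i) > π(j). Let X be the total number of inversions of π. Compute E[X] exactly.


Write X = Σ X_I over the C(298, 2) = 44253 pairs i < j, with X_I the indicator of one inversion.
There are 44253 indicators.
For each fixed pair i < j, the values π(i) and π(j) are two distinct elements of {1, …, 298} in uniformly random order; by symmetry P[π(i) > π(j)] = 1/2.
By linearity: E[X] = 44253 · (1/2) = C(298, 2) · (1/2) = 44253/2 = 44253/2 ≈ 22126.5000.

E[X] = 44253/2 = 22126.5000.


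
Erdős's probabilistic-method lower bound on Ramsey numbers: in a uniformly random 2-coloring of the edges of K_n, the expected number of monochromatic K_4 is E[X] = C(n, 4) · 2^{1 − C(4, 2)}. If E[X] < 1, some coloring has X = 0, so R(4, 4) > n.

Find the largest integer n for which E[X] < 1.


We need C(n, 4) · 2^{1 − 6} < 1, i.e. C(n, 4) < 2^{6 − 1} = 32.
Check values of n near the boundary:
  n = 4: C(4, 4) = 1; 1 < 32? YES
  n = 5: C(5, 4) = 5; 5 < 32? YES
  n = 6: C(6, 4) = 15; 15 < 32? YES
  n = 7: C(7, 4) = 35; 35 < 32? NO
The largest n with C(n, 4) < 32 is n = 6 (where E[X] = 15/32 ≈ 0.46875). Hence R(4, 4) > 6, i.e. R(4, 4) ≥ 7.

Largest n = 6; hence R(4, 4) > 6.


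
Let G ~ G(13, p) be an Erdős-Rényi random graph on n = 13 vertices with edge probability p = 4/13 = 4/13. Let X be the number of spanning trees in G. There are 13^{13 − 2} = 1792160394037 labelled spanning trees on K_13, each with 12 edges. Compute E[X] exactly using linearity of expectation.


K_13 has 13^{13 − 2} = 1792160394037 labelled spanning trees.
For each such spanning tree H, let X_H = 1 if all 12 edges of H are present in G. Then P[X_H = 1] = p^{12} = (4/13)^{12} = 16777216/23298085122481.
By linearity: E[X] = Σ_H E[X_H] = 1792160394037 · p^{12} = 1792160394037 · 16777216/23298085122481 = 16777216/13.
Numerically: E[X] ≈ 1.2906e+06.

E[X] = 1792160394037 · (4/13)^{12} = 16777216/13 ≈ 1.2906e+06.


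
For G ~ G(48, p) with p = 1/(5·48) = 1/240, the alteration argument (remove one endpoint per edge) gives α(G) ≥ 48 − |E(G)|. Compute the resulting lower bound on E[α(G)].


E[|E(G)|] = C(48, 2)·p = 1128 · (1/240) = 47/10.
E[α(G)] ≥ n − E[|E(G)|] = 48 − 47/10 = 433/10.
Numerically: ≈ 43.300.
(This is only a lower bound; the true E[α(G)] may be larger.)

E[α(G)] ≥ 433/10 ≈ 43.300.


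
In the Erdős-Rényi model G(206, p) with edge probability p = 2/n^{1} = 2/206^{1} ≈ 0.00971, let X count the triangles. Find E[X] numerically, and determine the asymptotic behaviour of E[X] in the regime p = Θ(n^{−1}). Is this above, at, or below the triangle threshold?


Number of potential triangles: C(206, 3) = 1435820.
Each occurs with probability p³ ≈ (0.00971)³ ≈ 9.15142e-07.
By linearity: E[X] = C(206, 3)·p³ ≈ 1435820 · 9.15142e-07 ≈ 1.314.
Here α = 1, so p = 2/n is exactly at the triangle threshold p ~ 1/n. Asymptotically E[X] → c³/6 = 2³/6 = 4/3 ≈ 1.333, a bounded constant. In this regime the triangle count is asymptotically Poisson(c³/6).

E[X] ≈ 1.314; in regime p = Θ(1/n^{1}) E[X] stays bounded (at the triangle threshold p ~ 1/n).


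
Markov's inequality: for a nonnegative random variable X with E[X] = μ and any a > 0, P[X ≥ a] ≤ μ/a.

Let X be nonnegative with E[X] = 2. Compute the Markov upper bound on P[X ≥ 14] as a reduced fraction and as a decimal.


μ = E[X] = 2, a = 14.
Markov: P[X ≥ 14] ≤ μ/a = (2)/14 = 1/7.
Numerically: ≈ 0.143.
(Since a = 14 > μ = 2.000, the bound 1/7 is < 1 and informative.)

P[X ≥ 14] ≤ 1/7 ≈ 0.143.


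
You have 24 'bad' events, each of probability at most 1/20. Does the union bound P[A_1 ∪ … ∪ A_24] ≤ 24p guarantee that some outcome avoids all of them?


Union bound: P[∪_{i=1}^{24} A_i] ≤ Σ_i P[A_i] ≤ 24·p = 24·(1/20) = 6/5.
Numerically: 6/5 ≈ 1.2000000.
Is 6/5 < 1? NO.
Since the bound 6/5 is ≥ 1, the union bound is uninformative here; it does NOT by itself certify existence.

24·p = 6/5 ≈ 1.2000000; existence NOT certified by the union bound.


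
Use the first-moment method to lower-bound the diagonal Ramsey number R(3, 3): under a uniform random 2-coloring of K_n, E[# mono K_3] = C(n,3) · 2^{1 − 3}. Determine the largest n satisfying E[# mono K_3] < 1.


We need C(n, 3) · 2^{1 − 3} < 1, i.e. C(n, 3) < 2^{3 − 1} = 4.
Check values of n near the boundary:
  n = 3: C(3, 3) = 1; 1 < 4? YES
  n = 4: C(4, 3) = 4; 4 < 4? NO
  n = 5: C(5, 3) = 10; 10 < 4? NO
  n = 6: C(6, 3) = 20; 20 < 4? NO
The largest n with C(n, 3) < 4 is n = 3 (where E[X] = 1/4 ≈ 0.250). Hence R(3, 3) > 3, i.e. R(3, 3) ≥ 4.

Largest n = 3; hence R(3, 3) > 3.


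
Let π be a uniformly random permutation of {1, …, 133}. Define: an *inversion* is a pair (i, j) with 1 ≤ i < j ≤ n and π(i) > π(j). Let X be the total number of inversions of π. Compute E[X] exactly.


Write X = Σ X_I over the C(133, 2) = 8778 pairs i < j, with X_I the indicator of one inversion.
There are 8778 indicators.
For each fixed pair i < j, the values π(i) and π(j) are two distinct elements of {1, …, 133} in uniformly random order; by symmetry P[π(i) > π(j)] = 1/2.
By linearity: E[X] = 8778 · (1/2) = C(133, 2) · (1/2) = 8778/2 = 4389 ≈ 4389.000000.

E[X] = 4389 = 4389.000000.


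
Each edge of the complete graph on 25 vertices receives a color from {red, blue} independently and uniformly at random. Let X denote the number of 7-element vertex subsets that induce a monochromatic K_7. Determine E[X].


Let X = Σ_S X_S over the C(25, 7) = 480700 subsets S of size 7, where X_S = 1 if the K_7 on S is monochromatic.
For a fixed S, the K_7 on S has C(7, 2) = 21 edges. P[all 21 edges red] = (1/2)^21, and likewise for blue, so P[monochromatic] = 2·(1/2)^21 = 2^{1 − 21} = 1/1048576.
Summing: E[X] = C(25, 7) · 2^{1 − 21} = 480700 · 1/1048576 = 120175/262144.
Numerically: E[X] ≈ 0.4584.

E[X] = C(25,7)·2^(1−C(7,2)) = 120175/262144 ≈ 0.4584.


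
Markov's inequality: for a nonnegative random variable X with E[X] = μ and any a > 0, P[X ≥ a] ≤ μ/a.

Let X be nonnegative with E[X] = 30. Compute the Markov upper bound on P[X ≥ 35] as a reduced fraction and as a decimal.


μ = E[X] = 30, a = 35.
Markov: P[X ≥ 35] ≤ μ/a = (30)/35 = 6/7.
Numerically: ≈ 0.85714.
(Since a = 35 > μ = 30.00000, the bound 6/7 is < 1 and informative.)

P[X ≥ 35] ≤ 6/7 ≈ 0.85714.


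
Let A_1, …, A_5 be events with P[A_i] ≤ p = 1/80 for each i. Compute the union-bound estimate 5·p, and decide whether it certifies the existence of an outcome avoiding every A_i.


Union bound: P[∪_{i=1}^{5} A_i] ≤ Σ_i P[A_i] ≤ 5·p = 5·(1/80) = 1/16.
Numerically: 1/16 ≈ 0.062500.
Is 1/16 < 1? YES.
Since P[∪ A_i] ≤ 1/16 < 1, the complement has P[∩ A_i^c] ≥ 1 − 1/16 = 15/16 > 0, so some outcome avoids every A_i.

5·p = 1/16 ≈ 0.062500; existence CERTIFIED by the union bound.


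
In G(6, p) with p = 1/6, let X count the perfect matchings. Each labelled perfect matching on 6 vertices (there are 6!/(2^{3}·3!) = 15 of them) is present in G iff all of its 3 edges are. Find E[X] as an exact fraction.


K_6 has 6!/(2^{3}·3!) = 15 labelled perfect matchings.
For each such perfect matching H, let X_H = 1 if all 3 edges of H are present in G. Then P[X_H = 1] = p^{3} = (1/6)^{3} = 1/216.
By linearity: E[X] = Σ_H E[X_H] = 15 · p^{3} = 15 · 1/216 = 5/72.
Numerically: E[X] ≈ 0.0694.

E[X] = 15 · (1/6)^{3} = 5/72 ≈ 0.0694.


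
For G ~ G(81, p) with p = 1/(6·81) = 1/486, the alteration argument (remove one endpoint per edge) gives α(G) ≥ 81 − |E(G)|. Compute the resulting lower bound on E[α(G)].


E[|E(G)|] = C(81, 2)·p = 3240 · (1/486) = 20/3.
E[α(G)] ≥ n − E[|E(G)|] = 81 − 20/3 = 223/3.
Numerically: ≈ 74.33333.
(This is only a lower bound; the true E[α(G)] may be larger.)

E[α(G)] ≥ 223/3 ≈ 74.33333.


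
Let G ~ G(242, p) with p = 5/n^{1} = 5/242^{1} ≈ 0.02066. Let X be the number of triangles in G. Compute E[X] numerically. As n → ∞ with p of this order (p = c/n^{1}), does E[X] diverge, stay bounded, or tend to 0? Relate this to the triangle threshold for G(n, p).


Number of potential triangles: C(242, 3) = 2332880.
Each occurs with probability p³ ≈ (0.02066)³ ≈ 8.819905e-06.
By linearity: E[X] = C(242, 3)·p³ ≈ 2332880 · 8.819905e-06 ≈ 20.5758.
Here α = 1, so p = 5/n is exactly at the triangle threshold p ~ 1/n. Asymptotically E[X] → c³/6 = 5³/6 = 125/6 ≈ 20.8333, a bounded constant. In this regime the triangle count is asymptotically Poisson(c³/6).

E[X] ≈ 20.5758; in regime p = Θ(1/n^{1}) E[X] stays bounded (at the triangle threshold p ~ 1/n).


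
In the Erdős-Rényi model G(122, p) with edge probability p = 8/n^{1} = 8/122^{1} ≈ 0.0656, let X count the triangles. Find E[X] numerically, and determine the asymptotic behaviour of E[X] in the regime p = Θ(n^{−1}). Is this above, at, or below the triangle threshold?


Number of potential triangles: C(122, 3) = 295240.
Each occurs with probability p³ ≈ (0.0656)³ ≈ 2.81962e-04.
By linearity: E[X] = C(122, 3)·p³ ≈ 295240 · 2.81962e-04 ≈ 83.246.
Here α = 1, so p = 8/n is exactly at the triangle threshold p ~ 1/n. Asymptotically E[X] → c³/6 = 8³/6 = 256/3 ≈ 85.333, a bounded constant. In this regime the triangle count is asymptotically Poisson(c³/6).

E[X] ≈ 83.246; in regime p = Θ(1/n^{1}) E[X] stays bounded (at the triangle threshold p ~ 1/n).


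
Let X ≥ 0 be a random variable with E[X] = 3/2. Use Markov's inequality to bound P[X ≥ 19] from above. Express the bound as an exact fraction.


μ = E[X] = 3/2, a = 19.
Markov: P[X ≥ 19] ≤ μ/a = (3/2)/19 = 3/38.
Numerically: ≈ 0.078947.
(Since a = 19 > μ = 1.500000, the bound 3/38 is < 1 and informative.)

P[X ≥ 19] ≤ 3/38 ≈ 0.078947.


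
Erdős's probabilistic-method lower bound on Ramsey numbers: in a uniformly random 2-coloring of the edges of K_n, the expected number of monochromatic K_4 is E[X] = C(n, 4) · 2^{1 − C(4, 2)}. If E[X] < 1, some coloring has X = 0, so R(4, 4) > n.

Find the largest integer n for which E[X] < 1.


We need C(n, 4) · 2^{1 − 6} < 1, i.e. C(n, 4) < 2^{6 − 1} = 32.
Check values of n near the boundary:
  n = 4: C(4, 4) = 1; 1 < 32? YES
  n = 5: C(5, 4) = 5; 5 < 32? YES
  n = 6: C(6, 4) = 15; 15 < 32? YES
  n = 7: C(7, 4) = 35; 35 < 32? NO
  n = 8: C(8, 4) = 70; 70 < 32? NO
The largest n with C(n, 4) < 32 is n = 6 (where E[X] = 15/32 ≈ 0.46875). Hence R(4, 4) > 6, i.e. R(4, 4) ≥ 7.

Largest n = 6; hence R(4, 4) > 6.


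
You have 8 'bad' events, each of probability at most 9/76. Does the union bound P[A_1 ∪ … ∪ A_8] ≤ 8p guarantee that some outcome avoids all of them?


Union bound: P[∪_{i=1}^{8} A_i] ≤ Σ_i P[A_i] ≤ 8·p = 8·(9/76) = 18/19.
Numerically: 18/19 ≈ 0.9473684.
Is 18/19 < 1? YES.
Since P[∪ A_i] ≤ 18/19 < 1, the complement has P[∩ A_i^c] ≥ 1 − 18/19 = 1/19 > 0, so some outcome avoids every A_i.

8·p = 18/19 ≈ 0.9473684; existence CERTIFIED by the union bound.


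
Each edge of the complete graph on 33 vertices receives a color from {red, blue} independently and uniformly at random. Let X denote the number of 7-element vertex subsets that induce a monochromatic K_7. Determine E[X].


Let X = Σ_S X_S over the C(33, 7) = 4272048 subsets S of size 7, where X_S = 1 if the K_7 on S is monochromatic.
For a fixed S, the K_7 on S has C(7, 2) = 21 edges. P[all 21 edges red] = (1/2)^21, and likewise for blue, so P[monochromatic] = 2·(1/2)^21 = 2^{1 − 21} = 1/1048576.
By linearity: E[X] = C(33, 7) · 2^{1 − 21} = 4272048 · 1/1048576 = 267003/65536.
Numerically: E[X] ≈ 4.074.

E[X] = C(33,7)·2^(1−C(7,2)) = 267003/65536 ≈ 4.074.


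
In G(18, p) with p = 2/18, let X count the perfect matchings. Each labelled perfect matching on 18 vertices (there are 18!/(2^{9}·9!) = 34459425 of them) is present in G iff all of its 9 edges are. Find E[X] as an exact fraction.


K_18 has 18!/(2^{9}·9!) = 34459425 labelled perfect matchings.
For each such perfect matching H, let X_H = 1 if all 9 edges of H are present in G. Then P[X_H = 1] = p^{9} = (1/9)^{9} = 1/387420489.
By linearity: E[X] = Σ_H E[X_H] = 34459425 · p^{9} = 34459425 · 1/387420489 = 425425/4782969.
Numerically: E[X] ≈ 0.08895.

E[X] = 34459425 · (1/9)^{9} = 425425/4782969 ≈ 0.08895.


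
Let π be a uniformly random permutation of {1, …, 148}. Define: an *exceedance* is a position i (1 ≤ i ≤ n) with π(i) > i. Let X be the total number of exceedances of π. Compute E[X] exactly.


Write X = Σ_{i=1}^{148} X_i, where X_i = 1_{π(i) > i}.
For each fixed i, π(i) is uniform over {1, …, 148} (marginal of a uniform permutation), so P[π(i) > i] = (n − i)/n. Summing: Σ_{i=1}^{148} (n − i)/n = (0 + 1 + … + 147)/148 = 148(148 − 1)/(2·148) = (148 − 1)/2.
Hence E[X] = Σ_{i=1}^{148} (148 − i)/148 = 147/2 ≈ 73.50000.

E[X] = 147/2 = 73.50000.


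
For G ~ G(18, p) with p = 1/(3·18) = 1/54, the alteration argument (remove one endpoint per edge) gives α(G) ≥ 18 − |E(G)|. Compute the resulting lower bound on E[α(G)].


E[|E(G)|] = C(18, 2)·p = 153 · (1/54) = 17/6.
E[α(G)] ≥ n − E[|E(G)|] = 18 − 17/6 = 91/6.
Numerically: ≈ 15.166667.
(This is only a lower bound; the true E[α(G)] may be larger.)

E[α(G)] ≥ 91/6 ≈ 15.166667.


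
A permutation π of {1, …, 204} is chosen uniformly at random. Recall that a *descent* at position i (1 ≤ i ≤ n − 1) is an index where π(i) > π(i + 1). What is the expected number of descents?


Write X = Σ X_I over i = 1, …, 203, with X_I the indicator of one descent.
There are 203 indicators.
For each fixed i, the pair (π(i), π(i+1)) is a uniformly random ordered pair of distinct values from {1, …, 204}; by symmetry P[π(i) > π(i+1)] = 1/2.
By linearity: E[X] = 203 · (1/2) = (204 − 1) · (1/2) = 203/2 ≈ 101.5000.

E[X] = 203/2 = 101.5000.


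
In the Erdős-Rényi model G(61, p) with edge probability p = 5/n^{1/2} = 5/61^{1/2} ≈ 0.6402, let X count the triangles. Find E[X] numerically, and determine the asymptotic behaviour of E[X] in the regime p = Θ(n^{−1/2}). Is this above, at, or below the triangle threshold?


Number of potential triangles: C(61, 3) = 35990.
Each occurs with probability p³ ≈ (0.6402)³ ≈ 2.623707e-01.
By linearity: E[X] = C(61, 3)·p³ ≈ 35990 · 2.623707e-01 ≈ 9442.7199.
Since α = 1/2 < 1, p = c/n^{1/2} ≫ 1/n is above the triangle threshold p ~ 1/n. Asymptotically E[X] ~ (c³/6)·n^{3(1−α)} = (5³/6)·n^{1.5} → ∞; triangles are abundant w.h.p.

E[X] ≈ 9442.7199; in regime p = Θ(1/n^{1/2}) E[X] diverges (above the triangle threshold p ~ 1/n).


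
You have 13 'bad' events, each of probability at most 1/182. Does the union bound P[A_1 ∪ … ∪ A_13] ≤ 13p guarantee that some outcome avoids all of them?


Union bound: P[∪_{i=1}^{13} A_i] ≤ Σ_i P[A_i] ≤ 13·p = 13·(1/182) = 1/14.
Numerically: 1/14 ≈ 0.07143.
Is 1/14 < 1? YES.
Since P[∪ A_i] ≤ 1/14 < 1, the complement has P[∩ A_i^c] ≥ 1 − 1/14 = 13/14 > 0, so some outcome avoids every A_i.

13·p = 1/14 ≈ 0.07143; existence CERTIFIED by the union bound.


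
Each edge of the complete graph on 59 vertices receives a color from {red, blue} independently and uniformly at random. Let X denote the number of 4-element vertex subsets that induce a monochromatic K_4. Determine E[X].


Let X = Σ_S X_S over the C(59, 4) = 455126 subsets S of size 4, where X_S = 1 if the K_4 on S is monochromatic.
For a fixed S, the K_4 on S has C(4, 2) = 6 edges. P[all 6 edges red] = (1/2)^6, and likewise for blue, so P[monochromatic] = 2·(1/2)^6 = 2^{1 − 6} = 1/32.
Summing: E[X] = C(59, 4) · 2^{1 − 6} = 455126 · 1/32 = 227563/16.
Numerically: E[X] ≈ 14222.687500.

E[X] = C(59,4)·2^(1−C(4,2)) = 227563/16 ≈ 14222.687500.


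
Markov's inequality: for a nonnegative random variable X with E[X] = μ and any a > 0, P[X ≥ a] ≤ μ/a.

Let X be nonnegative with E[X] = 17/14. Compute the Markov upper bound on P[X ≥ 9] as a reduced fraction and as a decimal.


μ = E[X] = 17/14, a = 9.
Markov: P[X ≥ 9] ≤ μ/a = (17/14)/9 = 17/126.
Numerically: ≈ 0.134921.
(Since a = 9 > μ = 1.214286, the bound 17/126 is < 1 and informative.)

P[X ≥ 9] ≤ 17/126 ≈ 0.134921.


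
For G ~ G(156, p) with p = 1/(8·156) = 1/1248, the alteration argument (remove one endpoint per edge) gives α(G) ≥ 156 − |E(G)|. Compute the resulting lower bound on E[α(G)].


E[|E(G)|] = C(156, 2)·p = 12090 · (1/1248) = 155/16.
E[α(G)] ≥ n − E[|E(G)|] = 156 − 155/16 = 2341/16.
Numerically: ≈ 146.312500.
(This is only a lower bound; the true E[α(G)] may be larger.)

E[α(G)] ≥ 2341/16 ≈ 146.312500.


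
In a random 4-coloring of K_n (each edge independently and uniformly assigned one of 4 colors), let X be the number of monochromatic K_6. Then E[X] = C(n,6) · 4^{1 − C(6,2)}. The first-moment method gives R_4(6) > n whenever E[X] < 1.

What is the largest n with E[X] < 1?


We need C(n, 6) · 4^{1 − 15} < 1, i.e. C(n, 6) < 4^{15 − 1} = 268435456.
Check values of n near the boundary:
  n = 77: C(77, 6) = 237093780; 237093780 < 268435456? YES
  n = 78: C(78, 6) = 256851595; 256851595 < 268435456? YES
  n = 79: C(79, 6) = 277962685; 277962685 < 268435456? NO
  n = 80: C(80, 6) = 300500200; 300500200 < 268435456? NO
The largest n with C(n, 6) < 268435456 is n = 78 (where E[X] = 256851595/268435456 ≈ 0.9568468). Hence R_4(6) > 78, i.e. R_4(6) ≥ 79.

Largest n = 78; hence R_4(6) > 78.


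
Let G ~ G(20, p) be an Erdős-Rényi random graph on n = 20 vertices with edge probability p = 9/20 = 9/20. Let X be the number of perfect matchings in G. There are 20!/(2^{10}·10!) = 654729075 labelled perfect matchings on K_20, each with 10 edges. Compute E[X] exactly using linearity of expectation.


K_20 has 20!/(2^{10}·10!) = 654729075 labelled perfect matchings.
For each such perfect matching H, let X_H = 1 if all 10 edges of H are present in G. Then P[X_H = 1] = p^{10} = (9/20)^{10} = 3486784401/10240000000000.
Summing the indicators: E[X] = Σ_H E[X_H] = 654729075 · p^{10} = 654729075 · 3486784401/10240000000000 = 91315965023646363/409600000000.
Numerically: E[X] ≈ 222939.

E[X] = 654729075 · (9/20)^{10} = 91315965023646363/409600000000 ≈ 222939.


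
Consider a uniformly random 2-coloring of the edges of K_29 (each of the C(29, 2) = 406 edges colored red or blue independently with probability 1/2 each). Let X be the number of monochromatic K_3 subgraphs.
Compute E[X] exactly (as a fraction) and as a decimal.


Let X = Σ_S X_S over the C(29, 3) = 3654 subsets S of size 3, where X_S = 1 if the K_3 on S is monochromatic.
For a fixed S, the K_3 on S has C(3, 2) = 3 edges. P[all 3 edges red] = (1/2)^3, and likewise for blue, so P[monochromatic] = 2·(1/2)^3 = 2^{1 − 3} = 1/4.
By linearity: E[X] = C(29, 3) · 2^{1 − 3} = 3654 · 1/4 = 1827/2.
Numerically: E[X] ≈ 913.500000.

E[X] = C(29,3)·2^(1−C(3,2)) = 1827/2 ≈ 913.500000.


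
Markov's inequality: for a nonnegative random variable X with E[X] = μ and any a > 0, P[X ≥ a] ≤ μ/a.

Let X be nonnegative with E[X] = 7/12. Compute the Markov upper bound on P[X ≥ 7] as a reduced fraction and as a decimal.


μ = E[X] = 7/12, a = 7.
Markov: P[X ≥ 7] ≤ μ/a = (7/12)/7 = 1/12.
Numerically: ≈ 0.083333.
(Since a = 7 > μ = 0.583333, the bound 1/12 is < 1 and informative.)

P[X ≥ 7] ≤ 1/12 ≈ 0.083333.


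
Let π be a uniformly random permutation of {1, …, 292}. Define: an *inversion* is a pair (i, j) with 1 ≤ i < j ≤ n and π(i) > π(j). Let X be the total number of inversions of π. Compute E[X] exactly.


Write X = Σ X_I over the C(292, 2) = 42486 pairs i < j, with X_I the indicator of one inversion.
There are 42486 indicators.
For each fixed pair i < j, the values π(i) and π(j) are two distinct elements of {1, …, 292} in uniformly random order; by symmetry P[π(i) > π(j)] = 1/2.
By linearity: E[X] = 42486 · (1/2) = C(292, 2) · (1/2) = 42486/2 = 21243 ≈ 21243.000.

E[X] = 21243 = 21243.000.


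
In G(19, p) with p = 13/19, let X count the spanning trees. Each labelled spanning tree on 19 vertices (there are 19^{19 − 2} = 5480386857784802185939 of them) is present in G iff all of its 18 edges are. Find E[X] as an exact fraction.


K_19 has 19^{19 − 2} = 5480386857784802185939 labelled spanning trees.
For each such spanning tree H, let X_H = 1 if all 18 edges of H are present in G. Then P[X_H = 1] = p^{18} = (13/19)^{18} = 112455406951957393129/104127350297911241532841.
Summing the indicators: E[X] = Σ_H E[X_H] = 5480386857784802185939 · p^{18} = 5480386857784802185939 · 112455406951957393129/104127350297911241532841 = 112455406951957393129/19.
Numerically: E[X] ≈ 5.919e+18.

E[X] = 5480386857784802185939 · (13/19)^{18} = 112455406951957393129/19 ≈ 5.919e+18.


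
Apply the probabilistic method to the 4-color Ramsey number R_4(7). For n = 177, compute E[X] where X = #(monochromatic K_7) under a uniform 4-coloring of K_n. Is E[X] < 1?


E[X] = C(177, 7) · 4^{1 − 21} = 957664425960 · 4^{−20} = 957664425960/1099511627776.
As a reduced fraction: E[X] = 119708053245/137438953472 ≈ 0.87099.
Is E[X] < 1? YES.
Since E[X] < 1, there exists a 4-coloring of K_{177} with no monochromatic K_7; hence R_4(7) > 177.

E[X] = 119708053245/137438953472 ≈ 0.87099; E[X] < 1, so R_4(7) > 177.


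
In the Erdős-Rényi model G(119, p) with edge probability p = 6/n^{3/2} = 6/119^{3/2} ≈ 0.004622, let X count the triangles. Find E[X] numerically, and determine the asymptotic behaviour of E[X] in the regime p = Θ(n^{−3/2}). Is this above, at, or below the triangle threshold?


Number of potential triangles: C(119, 3) = 273819.
Each occurs with probability p³ ≈ (0.004622)³ ≈ 9.8739841e-08.
By linearity: E[X] = C(119, 3)·p³ ≈ 273819 · 9.8739841e-08 ≈ 0.02704.
Since α = 3/2 > 1, p = c/n^{3/2} = o(1/n) is below the triangle threshold p ~ 1/n. Asymptotically E[X] ~ (c³/6)·n^{3(1−α)} = (6³/6)·n^{-1.5} → 0, so by Markov's inequality G has no triangles w.h.p.

E[X] ≈ 0.02704; in regime p = Θ(1/n^{3/2}) E[X] tends to 0 (below the triangle threshold p ~ 1/n).


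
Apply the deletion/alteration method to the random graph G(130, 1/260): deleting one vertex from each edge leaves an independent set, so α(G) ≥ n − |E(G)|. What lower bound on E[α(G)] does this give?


E[|E(G)|] = C(130, 2)·p = 8385 · (1/260) = 129/4.
E[α(G)] ≥ n − E[|E(G)|] = 130 − 129/4 = 391/4.
Numerically: ≈ 97.75000.
(This is only a lower bound; the true E[α(G)] may be larger.)

E[α(G)] ≥ 391/4 ≈ 97.75000.


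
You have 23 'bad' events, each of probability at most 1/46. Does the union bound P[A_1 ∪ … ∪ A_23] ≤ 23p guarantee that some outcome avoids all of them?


Union bound: P[∪_{i=1}^{23} A_i] ≤ Σ_i P[A_i] ≤ 23·p = 23·(1/46) = 1/2.
Numerically: 1/2 ≈ 0.500.
Is 1/2 < 1? YES.
Since P[∪ A_i] ≤ 1/2 < 1, the complement has P[∩ A_i^c] ≥ 1 − 1/2 = 1/2 > 0, so some outcome avoids every A_i.

23·p = 1/2 ≈ 0.500; existence CERTIFIED by the union bound.


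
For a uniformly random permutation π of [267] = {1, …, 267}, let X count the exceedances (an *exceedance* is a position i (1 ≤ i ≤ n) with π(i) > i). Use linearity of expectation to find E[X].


Write X = Σ_{i=1}^{267} X_i, where X_i = 1_{π(i) > i}.
For each fixed i, π(i) is uniform over {1, …, 267} (marginal of a uniform permutation), so P[π(i) > i] = (n − i)/n. Summing: Σ_{i=1}^{267} (n − i)/n = (0 + 1 + … + 266)/267 = 267(267 − 1)/(2·267) = (267 − 1)/2.
Hence E[X] = Σ_{i=1}^{267} (267 − i)/267 = 133 ≈ 133.000000.

E[X] = 133 = 133.000000.


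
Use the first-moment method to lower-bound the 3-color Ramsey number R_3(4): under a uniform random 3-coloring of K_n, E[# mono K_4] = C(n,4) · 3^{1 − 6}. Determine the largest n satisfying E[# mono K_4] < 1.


We need C(n, 4) · 3^{1 − 6} < 1, i.e. C(n, 4) < 3^{6 − 1} = 243.
Check values of n near the boundary:
  n = 8: C(8, 4) = 70; 70 < 243? YES
  n = 9: C(9, 4) = 126; 126 < 243? YES
  n = 10: C(10, 4) = 210; 210 < 243? YES
  n = 11: C(11, 4) = 330; 330 < 243? NO
The largest n with C(n, 4) < 243 is n = 10 (where E[X] = 70/81 ≈ 0.864198). Hence R_3(4) > 10, i.e. R_3(4) ≥ 11.

Largest n = 10; hence R_3(4) > 10.


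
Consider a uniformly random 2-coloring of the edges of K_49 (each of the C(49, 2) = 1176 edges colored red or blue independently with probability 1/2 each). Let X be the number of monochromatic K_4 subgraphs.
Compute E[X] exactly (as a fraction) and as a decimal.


Let X = Σ_S X_S over the C(49, 4) = 211876 subsets S of size 4, where X_S = 1 if the K_4 on S is monochromatic.
For a fixed S, the K_4 on S has C(4, 2) = 6 edges. P[all 6 edges red] = (1/2)^6, and likewise for blue, so P[monochromatic] = 2·(1/2)^6 = 2^{1 − 6} = 1/32.
By linearity of expectation: E[X] = C(49, 4) · 2^{1 − 6} = 211876 · 1/32 = 52969/8.
Numerically: E[X] ≈ 6621.125.

E[X] = C(49,4)·2^(1−C(4,2)) = 52969/8 ≈ 6621.125.


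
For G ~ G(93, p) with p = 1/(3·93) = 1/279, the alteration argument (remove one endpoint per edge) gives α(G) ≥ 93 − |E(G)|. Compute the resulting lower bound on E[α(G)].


E[|E(G)|] = C(93, 2)·p = 4278 · (1/279) = 46/3.
E[α(G)] ≥ n − E[|E(G)|] = 93 − 46/3 = 233/3.
Numerically: ≈ 77.667.
(This is only a lower bound; the true E[α(G)] may be larger.)

E[α(G)] ≥ 233/3 ≈ 77.667.


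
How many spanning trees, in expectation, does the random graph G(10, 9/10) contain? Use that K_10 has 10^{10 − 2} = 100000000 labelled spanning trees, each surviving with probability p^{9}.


K_10 has 10^{10 − 2} = 100000000 labelled spanning trees.
For each such spanning tree H, let X_H = 1 if all 9 edges of H are present in G. Then P[X_H = 1] = p^{9} = (9/10)^{9} = 387420489/1000000000.
By linearity of expectation: E[X] = Σ_H E[X_H] = 100000000 · p^{9} = 100000000 · 387420489/1000000000 = 387420489/10.
Numerically: E[X] ≈ 3.87e+07.

E[X] = 100000000 · (9/10)^{9} = 387420489/10 ≈ 3.87e+07.


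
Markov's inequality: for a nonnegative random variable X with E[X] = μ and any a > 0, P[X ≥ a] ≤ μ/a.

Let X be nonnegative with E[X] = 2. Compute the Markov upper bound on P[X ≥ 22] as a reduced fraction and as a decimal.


μ = E[X] = 2, a = 22.
Markov: P[X ≥ 22] ≤ μ/a = (2)/22 = 1/11.
Numerically: ≈ 0.091.
(Since a = 22 > μ = 2.000, the bound 1/11 is < 1 and informative.)

P[X ≥ 22] ≤ 1/11 ≈ 0.091.


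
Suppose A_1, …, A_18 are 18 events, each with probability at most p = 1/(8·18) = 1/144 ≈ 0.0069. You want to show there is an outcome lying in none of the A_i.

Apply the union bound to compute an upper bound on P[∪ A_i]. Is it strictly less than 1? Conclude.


Union bound: P[∪_{i=1}^{18} A_i] ≤ Σ_i P[A_i] ≤ 18·p = 18·(1/144) = 1/8.
Numerically: 1/8 ≈ 0.1250.
Is 1/8 < 1? YES.
Since P[∪ A_i] ≤ 1/8 < 1, the complement has P[∩ A_i^c] ≥ 1 − 1/8 = 7/8 > 0, so some outcome avoids every A_i.

18·p = 1/8 ≈ 0.1250; existence CERTIFIED by the union bound.


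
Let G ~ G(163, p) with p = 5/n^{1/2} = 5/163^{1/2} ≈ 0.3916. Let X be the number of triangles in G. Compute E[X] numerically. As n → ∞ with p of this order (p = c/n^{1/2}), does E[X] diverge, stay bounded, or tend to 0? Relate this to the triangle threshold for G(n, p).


Number of potential triangles: C(163, 3) = 708561.
Each occurs with probability p³ ≈ (0.3916)³ ≈ 6.006599e-02.
By linearity: E[X] = C(163, 3)·p³ ≈ 708561 · 6.006599e-02 ≈ 42560.4147.
Since α = 1/2 < 1, p = c/n^{1/2} ≫ 1/n is above the triangle threshold p ~ 1/n. Asymptotically E[X] ~ (c³/6)·n^{3(1−α)} = (5³/6)·n^{1.5} → ∞; triangles are abundant w.h.p.

E[X] ≈ 42560.4147; in regime p = Θ(1/n^{1/2}) E[X] diverges (above the triangle threshold p ~ 1/n).


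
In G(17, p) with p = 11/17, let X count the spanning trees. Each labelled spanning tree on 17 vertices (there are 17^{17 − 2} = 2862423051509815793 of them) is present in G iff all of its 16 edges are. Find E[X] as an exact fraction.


K_17 has 17^{17 − 2} = 2862423051509815793 labelled spanning trees.
For each such spanning tree H, let X_H = 1 if all 16 edges of H are present in G. Then P[X_H = 1] = p^{16} = (11/17)^{16} = 45949729863572161/48661191875666868481.
By linearity: E[X] = Σ_H E[X_H] = 2862423051509815793 · p^{16} = 2862423051509815793 · 45949729863572161/48661191875666868481 = 45949729863572161/17.
Numerically: E[X] ≈ 2.70293e+15.

E[X] = 2862423051509815793 · (11/17)^{16} = 45949729863572161/17 ≈ 2.70293e+15.


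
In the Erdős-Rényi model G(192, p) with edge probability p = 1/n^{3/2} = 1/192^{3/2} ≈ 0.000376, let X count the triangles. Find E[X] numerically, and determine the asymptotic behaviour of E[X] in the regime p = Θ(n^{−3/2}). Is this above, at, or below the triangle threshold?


Number of potential triangles: C(192, 3) = 1161280.
Each occurs with probability p³ ≈ (0.000376)³ ≈ 5.31061e-11.
By linearity: E[X] = C(192, 3)·p³ ≈ 1161280 · 5.31061e-11 ≈ 0.000.
Since α = 3/2 > 1, p = c/n^{3/2} = o(1/n) is below the triangle threshold p ~ 1/n. Asymptotically E[X] ~ (c³/6)·n^{3(1−α)} = (1³/6)·n^{-1.5} → 0, so by Markov's inequality G has no triangles w.h.p.

E[X] ≈ 0.000; in regime p = Θ(1/n^{3/2}) E[X] tends to 0 (below the triangle threshold p ~ 1/n).


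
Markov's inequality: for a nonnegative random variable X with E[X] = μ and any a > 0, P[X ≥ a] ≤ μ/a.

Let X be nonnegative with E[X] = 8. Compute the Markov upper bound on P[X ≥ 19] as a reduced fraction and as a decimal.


μ = E[X] = 8, a = 19.
Markov: P[X ≥ 19] ≤ μ/a = (8)/19 = 8/19.
Numerically: ≈ 0.421.
(Since a = 19 > μ = 8.000, the bound 8/19 is < 1 and informative.)

P[X ≥ 19] ≤ 8/19 ≈ 0.421.


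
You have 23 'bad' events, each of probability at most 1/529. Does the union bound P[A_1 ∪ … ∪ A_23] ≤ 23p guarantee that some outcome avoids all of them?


Union bound: P[∪_{i=1}^{23} A_i] ≤ Σ_i P[A_i] ≤ 23·p = 23·(1/529) = 1/23.
Numerically: 1/23 ≈ 0.043.
Is 1/23 < 1? YES.
Since P[∪ A_i] ≤ 1/23 < 1, the complement has P[∩ A_i^c] ≥ 1 − 1/23 = 22/23 > 0, so some outcome avoids every A_i.

23·p = 1/23 ≈ 0.043; existence CERTIFIED by the union bound.
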